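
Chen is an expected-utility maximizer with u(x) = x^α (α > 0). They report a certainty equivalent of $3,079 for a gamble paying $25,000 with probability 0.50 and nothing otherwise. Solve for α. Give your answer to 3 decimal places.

The lottery's expected utility is 0.50·u(25000) + 0.50·u(0) = 0.50·25000^α (since u(0) = 0 for α > 0).
Equating: 3079^α = 0.50·25000^α, i.e. 0.1232^α = 0.50.
Take logs: α = ln 0.50 / ln(3079/25000) ≈ 0.33097.

α ≈ 0.331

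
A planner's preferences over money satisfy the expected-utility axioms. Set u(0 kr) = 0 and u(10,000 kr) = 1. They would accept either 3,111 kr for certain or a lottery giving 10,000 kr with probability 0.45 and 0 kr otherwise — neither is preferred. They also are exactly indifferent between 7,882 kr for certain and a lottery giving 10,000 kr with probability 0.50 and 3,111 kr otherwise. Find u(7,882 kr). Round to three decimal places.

0.725

First, u(3,111 kr) = 0.45·u(10,000 kr) + 0.55·u(0 kr) = 0.45.
Then u(7,882 kr) = 0.50·u(10,000 kr) + 0.50·u(3,111 kr) = 0.50·1.00 + 0.50·0.45 = 0.7250.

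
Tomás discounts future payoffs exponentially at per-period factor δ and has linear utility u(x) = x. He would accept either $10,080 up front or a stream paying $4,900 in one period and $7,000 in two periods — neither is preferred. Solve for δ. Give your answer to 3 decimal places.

δ ≈ 0.900

Equating present values: 10080 = 4900δ + 7000δ².
So 7000δ² + 4900δ − 10080 = 0.
By the quadratic formula (taking the positive root), δ = (−4900 + √306250000.00) / 14000 ≈ 0.900.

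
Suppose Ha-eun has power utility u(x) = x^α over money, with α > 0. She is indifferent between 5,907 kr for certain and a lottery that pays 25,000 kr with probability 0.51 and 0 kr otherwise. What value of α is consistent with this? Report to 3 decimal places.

α ≈ 0.467

EU(lottery) = 0.51·25000^α + 0.49·0 = 0.51·25000^α.
Setting u(5907) equal to that: 5907^α = 0.51·25000^α ⇒ (5907/25000)^α = 0.51.
Taking logs: α·ln(5907/25000) = ln(0.51), so α = -0.673345 / -1.442738 ≈ 0.467.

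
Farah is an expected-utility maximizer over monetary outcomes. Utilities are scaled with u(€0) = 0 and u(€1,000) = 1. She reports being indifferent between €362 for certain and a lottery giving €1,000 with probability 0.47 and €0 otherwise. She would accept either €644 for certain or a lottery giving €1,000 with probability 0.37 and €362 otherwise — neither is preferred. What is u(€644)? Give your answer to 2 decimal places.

From the first indifference, u(€362) = 0.47·u(€1,000) + 0.53·u(€0) = 0.47·1 + 0.53·0 = 0.47.
Chaining: u(€644) = 0.37·1.00 + 0.63·0.47 = 0.6661.

0.67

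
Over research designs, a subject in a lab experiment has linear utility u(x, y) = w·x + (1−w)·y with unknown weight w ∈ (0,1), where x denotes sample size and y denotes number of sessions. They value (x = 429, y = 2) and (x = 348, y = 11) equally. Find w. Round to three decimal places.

w = 0.100

Indifference: w·429 + (1−w)·2 = w·348 + (1−w)·11.
Collecting terms: w·81 = (1−w)·9.
Hence w = 9/(81+9) = 9/90 = 0.100.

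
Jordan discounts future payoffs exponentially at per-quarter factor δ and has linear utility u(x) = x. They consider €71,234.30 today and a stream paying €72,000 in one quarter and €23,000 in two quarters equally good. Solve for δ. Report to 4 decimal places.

The stream is worth 72000δ + 23000δ² today, so 72000δ + 23000δ² = 71234.30.
Rearranged: 23000δ² + 72000δ − 71234.30 = 0.
The positive root is δ = [−72000 + √(72000² + 4·23000·71234.30)] / (2·23000) = (−72000 + 108340.000)/46000 ≈ 0.7900.

δ ≈ 0.7900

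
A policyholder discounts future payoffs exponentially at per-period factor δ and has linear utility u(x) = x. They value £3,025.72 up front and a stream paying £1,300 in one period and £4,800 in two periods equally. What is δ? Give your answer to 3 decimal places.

δ ≈ 0.670

The stream is worth 1300δ + 4800δ² today, so 1300δ + 4800δ² = 3025.72.
So 4800δ² + 1300δ − 3025.72 = 0.
δ = (−1300 + √(1300² + 4·4800·3025.72)) / (2·4800) = (−1300 + √59783824.00) / 9600 ≈ 0.670.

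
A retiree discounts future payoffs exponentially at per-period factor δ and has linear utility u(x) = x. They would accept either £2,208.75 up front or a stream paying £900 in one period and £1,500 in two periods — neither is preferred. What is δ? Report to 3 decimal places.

The stream is worth 900δ + 1500δ² today, so 900δ + 1500δ² = 2208.75.
So 1500δ² + 900δ − 2208.75 = 0.
By the quadratic formula (taking the positive root), δ = (−900 + √14062500.00) / 3000 ≈ 0.950.

δ ≈ 0.950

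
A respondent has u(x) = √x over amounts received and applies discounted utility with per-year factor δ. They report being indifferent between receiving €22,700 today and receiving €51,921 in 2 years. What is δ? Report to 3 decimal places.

δ ≈ 0.813

Indifference means u(22700) = δ^2 · u(51921), so δ^2 = u(22700)/u(51921).
With u(x) = √x: δ^2 = √22700/√51921 = √(22700/51921) = 0.66121.
Taking the square root: δ = 0.66121^(1/2) ≈ 0.813.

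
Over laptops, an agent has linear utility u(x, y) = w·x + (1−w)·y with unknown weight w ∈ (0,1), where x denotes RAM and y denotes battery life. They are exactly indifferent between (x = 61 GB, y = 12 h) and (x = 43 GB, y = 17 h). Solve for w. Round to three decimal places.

Equating utilities: w·61 + (1−w)·12 = w·43 + (1−w)·17.
w·(61−43) = (1−w)·(17−12), i.e. w·18 = (1−w)·5.
The marginal rate of substitution is 5/18, so w = 5/(18+5) = 0.217.

w = 0.217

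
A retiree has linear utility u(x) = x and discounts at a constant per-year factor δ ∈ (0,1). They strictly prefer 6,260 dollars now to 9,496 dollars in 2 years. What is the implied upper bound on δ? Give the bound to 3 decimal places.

Under u(x) = x this choice says 6260 > δ^2·9496.
Dividing by 9496: δ^2 < 0.65922. Both sides are positive, so the square root keeps the direction.
δ < (6260/9496)^(1/2) ≈ 0.812.

δ < 0.812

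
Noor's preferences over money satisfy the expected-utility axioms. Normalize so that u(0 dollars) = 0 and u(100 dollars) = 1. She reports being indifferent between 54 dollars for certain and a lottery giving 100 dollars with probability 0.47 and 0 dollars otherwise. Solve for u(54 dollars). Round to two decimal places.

0.47

The indifference gives u(54 dollars) = 0.47·u(100 dollars) + 0.53·u(0 dollars) = 0.47·1 + 0.53·0 = 0.47.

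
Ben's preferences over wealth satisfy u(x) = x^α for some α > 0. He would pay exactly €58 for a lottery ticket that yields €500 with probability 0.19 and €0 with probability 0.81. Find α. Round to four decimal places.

EU(lottery) = 0.19·500^α + 0.81·0 = 0.19·500^α.
Setting u(58) equal to that: 58^α = 0.19·500^α ⇒ (58/500)^α = 0.19.
Take logs: α = ln 0.19 / ln(58/500) ≈ 0.770940.

α ≈ 0.7709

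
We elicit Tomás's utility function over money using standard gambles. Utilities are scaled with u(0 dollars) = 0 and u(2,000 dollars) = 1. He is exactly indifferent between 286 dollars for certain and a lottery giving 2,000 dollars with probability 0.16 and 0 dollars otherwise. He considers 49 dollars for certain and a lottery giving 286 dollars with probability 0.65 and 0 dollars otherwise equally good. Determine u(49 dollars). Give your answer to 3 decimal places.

The first gamble pins u(286 dollars): it must equal 0.16·1 + 0.84·0 = 0.16.
Chaining: u(49 dollars) = 0.65·0.16 + 0.35·0.00 = 0.1040.

0.104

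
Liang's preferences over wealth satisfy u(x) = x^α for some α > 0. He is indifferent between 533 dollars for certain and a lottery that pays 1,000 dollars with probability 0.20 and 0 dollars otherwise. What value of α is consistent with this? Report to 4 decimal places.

EU(lottery) = 0.20·1000^α + 0.80·0 = 0.20·1000^α.
Equating: 533^α = 0.20·1000^α, i.e. 0.5330^α = 0.20.
Take logs: α = ln 0.20 / ln(533/1000) ≈ 2.557774.

α ≈ 2.5578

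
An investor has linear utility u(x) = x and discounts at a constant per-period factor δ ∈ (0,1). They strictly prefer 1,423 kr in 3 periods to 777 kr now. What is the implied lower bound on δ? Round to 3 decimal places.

δ > 0.817

The preference means 777 < δ^3·1423.
Dividing by 1423: δ^3 > 0.54603. Both sides are positive, so the cube root keeps the direction.
δ > 0.54603^(1/3) = 0.817.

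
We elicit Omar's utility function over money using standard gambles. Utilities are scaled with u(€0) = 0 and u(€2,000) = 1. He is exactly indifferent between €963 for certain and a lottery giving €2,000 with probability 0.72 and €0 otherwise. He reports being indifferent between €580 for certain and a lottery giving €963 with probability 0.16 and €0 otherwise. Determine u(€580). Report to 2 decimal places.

0.12

The first gamble pins u(€963): it must equal 0.72·1 + 0.28·0 = 0.72.
The second indifference gives u(€580) = 0.16·u(€963) + 0.84·u(€0) = 0.16·0.72 + 0.84·0.00 = 0.1152.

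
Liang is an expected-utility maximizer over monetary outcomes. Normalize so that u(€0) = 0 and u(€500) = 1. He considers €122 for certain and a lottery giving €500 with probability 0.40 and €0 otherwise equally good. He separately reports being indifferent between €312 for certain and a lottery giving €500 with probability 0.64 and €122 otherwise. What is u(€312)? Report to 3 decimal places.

0.784

From the first indifference, u(€122) = 0.40·u(€500) + 0.60·u(€0) = 0.40·1 + 0.60·0 = 0.40.
The second indifference gives u(€312) = 0.64·u(€500) + 0.36·u(€122) = 0.64·1.00 + 0.36·0.40 = 0.7840.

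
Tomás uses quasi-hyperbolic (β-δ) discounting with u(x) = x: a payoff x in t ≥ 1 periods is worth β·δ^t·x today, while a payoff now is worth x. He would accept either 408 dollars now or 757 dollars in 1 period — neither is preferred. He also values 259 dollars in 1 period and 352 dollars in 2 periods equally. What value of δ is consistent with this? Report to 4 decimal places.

The second indifference involves only future payoffs, so β cancels: β·δ^1·259 = β·δ^2·352, giving δ = 259/352 = 0.73580.

δ ≈ 0.7358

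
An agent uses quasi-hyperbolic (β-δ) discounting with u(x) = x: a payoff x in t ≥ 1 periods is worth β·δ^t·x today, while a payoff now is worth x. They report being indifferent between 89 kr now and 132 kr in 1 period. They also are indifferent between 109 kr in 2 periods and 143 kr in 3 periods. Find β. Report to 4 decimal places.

β ≈ 0.8846

The second indifference involves only future payoffs, so β cancels: β·δ^2·109 = β·δ^3·143, giving δ = 109/143 = 0.76224.
The first indifference: 89 = β·δ·132, so β = 89/(δ·132) = 89/(0.76224·132) ≈ 0.8846.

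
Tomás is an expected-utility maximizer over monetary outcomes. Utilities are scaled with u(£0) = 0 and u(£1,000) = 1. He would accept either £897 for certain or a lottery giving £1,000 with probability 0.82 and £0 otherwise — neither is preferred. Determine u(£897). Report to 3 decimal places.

0.820

u(£897) equals the lottery's expected utility: 0.82·1 + 0.18·0 = 0.82.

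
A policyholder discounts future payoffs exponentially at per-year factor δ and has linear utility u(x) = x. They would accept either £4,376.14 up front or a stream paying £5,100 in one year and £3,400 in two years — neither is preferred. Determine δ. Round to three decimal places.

Present value of the stream is 5100·δ + 3400·δ². Indifference gives 5100δ + 3400δ² = 4376.14.
That is, 3400δ² + 5100δ − 4376.14 = 0, a quadratic in δ.
δ = (−5100 + √(5100² + 4·3400·4376.14)) / (2·3400) = (−5100 + √85525504.00) / 6800 ≈ 0.610.

δ ≈ 0.610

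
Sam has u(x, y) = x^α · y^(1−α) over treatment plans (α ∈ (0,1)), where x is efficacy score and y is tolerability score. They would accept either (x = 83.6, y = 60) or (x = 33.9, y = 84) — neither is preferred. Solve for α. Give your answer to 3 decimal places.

The Cobb–Douglas utilities coincide, so 83.6^α·60^(1−α) = 33.9^α·84^(1−α).
Rearrange to (83.6/33.9)^α = (84/60)^(1−α) and take logs: α·0.902629 = (1−α)·0.336472.
Thus α·(1.239101) = 0.336472, so α = 0.336472/1.239101 ≈ 0.272.

α ≈ 0.272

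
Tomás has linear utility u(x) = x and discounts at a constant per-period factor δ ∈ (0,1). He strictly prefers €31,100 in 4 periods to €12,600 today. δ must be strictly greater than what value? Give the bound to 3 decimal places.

δ > 0.798

The preference means 12600 < δ^4·31100.
So δ^4 > 12600/31100 = 0.40514; taking the 4th root of both positive sides preserves the inequality.
δ > (12600/31100)^(1/4) ≈ 0.798.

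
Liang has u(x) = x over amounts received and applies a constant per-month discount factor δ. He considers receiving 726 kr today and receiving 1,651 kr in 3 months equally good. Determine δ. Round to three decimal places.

Equating discounted utilities: u(726) = δ^3·u(1651) ⇒ δ^3 = u(726)/u(1651).
With u(x) = x: δ^3 = 726/1651 = 0.43973.
Hence δ = (0.43973)^(1/3) = 0.76044.

δ ≈ 0.760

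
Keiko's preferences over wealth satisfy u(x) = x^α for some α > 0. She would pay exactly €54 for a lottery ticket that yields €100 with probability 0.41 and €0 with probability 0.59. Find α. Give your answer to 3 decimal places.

α ≈ 1.447

Since u(0) = 0, the lottery's EU is 0.41·100^α.
Equating: 54^α = 0.41·100^α, i.e. 0.5400^α = 0.41.
α = ln(0.41) / ln(54/100) = -0.891598/-0.616186 ≈ 1.447.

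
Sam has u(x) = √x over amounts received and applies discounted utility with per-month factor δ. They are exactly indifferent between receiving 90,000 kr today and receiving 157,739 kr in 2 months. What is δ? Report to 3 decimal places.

The payoff in 2 months is discounted by δ^2, so u(90000) = δ^2·u(157739) and δ^2 = u(90000)/u(157739).
Since u(x) = √x, δ^2 = √(90000/157739) = 0.75536.
Hence δ = (0.75536)^(1/2) = 0.86911.

δ ≈ 0.869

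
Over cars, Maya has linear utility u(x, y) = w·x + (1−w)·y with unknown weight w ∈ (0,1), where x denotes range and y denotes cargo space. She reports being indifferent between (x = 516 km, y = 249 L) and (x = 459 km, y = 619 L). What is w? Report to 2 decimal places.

w = 0.87

Indifference: w·516 + (1−w)·249 = w·459 + (1−w)·619.
Collecting terms: w·57 = (1−w)·370.
So w/(1−w) = 370/57 = 6.4912, giving w = 370/(57+370) = 0.87.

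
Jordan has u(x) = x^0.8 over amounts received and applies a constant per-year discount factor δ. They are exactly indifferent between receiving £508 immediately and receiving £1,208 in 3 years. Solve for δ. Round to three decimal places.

Equating discounted utilities: u(508) = δ^3·u(1208) ⇒ δ^3 = u(508)/u(1208).
With u(x) = x^0.8: δ^3 = 508^0.8/1208^0.8 = (508/1208)^0.8 = 0.50008.
Hence δ = (0.50008)^(1/3) = 0.79374.

δ ≈ 0.794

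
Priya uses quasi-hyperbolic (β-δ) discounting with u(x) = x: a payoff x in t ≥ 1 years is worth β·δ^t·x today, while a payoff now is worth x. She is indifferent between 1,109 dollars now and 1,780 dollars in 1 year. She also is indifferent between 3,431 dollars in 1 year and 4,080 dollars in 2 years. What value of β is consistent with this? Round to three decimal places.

β ≈ 0.741

Both payoffs in the second observation are in the future, so β drops out: δ^1·3431 = δ^2·4080 ⇒ δ = 3431/4080 = 0.84093.
The first indifference: 1109 = β·δ·1780, so β = 1109/(δ·1780) = 1109/(0.84093·1780) ≈ 0.741.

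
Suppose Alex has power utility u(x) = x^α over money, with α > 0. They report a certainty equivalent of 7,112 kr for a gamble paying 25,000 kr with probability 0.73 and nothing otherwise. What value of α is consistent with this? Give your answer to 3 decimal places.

α ≈ 0.250

Since u(0) = 0, the lottery's EU is 0.73·25000^α.
Setting u(7112) equal to that: 7112^α = 0.73·25000^α ⇒ (7112/25000)^α = 0.73.
Take logs: α = ln 0.73 / ln(7112/25000) ≈ 0.25035.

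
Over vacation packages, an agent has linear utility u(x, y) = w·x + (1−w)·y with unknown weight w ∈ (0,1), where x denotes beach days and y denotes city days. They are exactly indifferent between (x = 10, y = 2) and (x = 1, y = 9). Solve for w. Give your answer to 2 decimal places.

Equating utilities: w·10 + (1−w)·2 = w·1 + (1−w)·9.
w·(10−1) = (1−w)·(9−2), i.e. w·9 = (1−w)·7.
The marginal rate of substitution is 7/9, so w = 7/(9+7) = 0.44.

w = 0.44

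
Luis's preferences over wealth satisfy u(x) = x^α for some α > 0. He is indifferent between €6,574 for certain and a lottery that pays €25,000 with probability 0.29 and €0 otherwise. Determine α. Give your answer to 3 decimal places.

α ≈ 0.927

Since u(0) = 0, the lottery's EU is 0.29·25000^α.
Setting u(6574) equal to that: 6574^α = 0.29·25000^α ⇒ (6574/25000)^α = 0.29.
α = ln(0.29) / ln(6574/25000) = -1.237874/-1.335753 ≈ 0.927.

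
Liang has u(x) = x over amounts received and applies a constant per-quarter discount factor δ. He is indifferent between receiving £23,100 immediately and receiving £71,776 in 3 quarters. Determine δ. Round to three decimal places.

The payoff in 3 quarters is discounted by δ^3, so u(23100) = δ^3·u(71776) and δ^3 = u(23100)/u(71776).
With u(x) = x: δ^3 = 23100/71776 = 0.32183.
So δ = 0.32183^(1/3) ≈ 0.685.

δ ≈ 0.685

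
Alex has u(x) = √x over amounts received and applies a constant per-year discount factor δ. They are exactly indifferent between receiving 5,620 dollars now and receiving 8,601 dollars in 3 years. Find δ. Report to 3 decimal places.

δ ≈ 0.932

The payoff in 3 years is discounted by δ^3, so u(5620) = δ^3·u(8601) and δ^3 = u(5620)/u(8601).
Since u(x) = √x, δ^3 = √(5620/8601) = 0.80834.
So δ = 0.80834^(1/3) ≈ 0.932.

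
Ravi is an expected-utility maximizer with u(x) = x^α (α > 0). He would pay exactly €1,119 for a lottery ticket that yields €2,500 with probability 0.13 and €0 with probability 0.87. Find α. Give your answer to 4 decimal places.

α ≈ 2.5380

EU(lottery) = 0.13·2500^α + 0.87·0 = 0.13·2500^α.
Equating: 1119^α = 0.13·2500^α, i.e. 0.4476^α = 0.13.
Taking logs: α·ln(1119/2500) = ln(0.13), so α = -2.0402208 / -0.8038553 ≈ 2.5380.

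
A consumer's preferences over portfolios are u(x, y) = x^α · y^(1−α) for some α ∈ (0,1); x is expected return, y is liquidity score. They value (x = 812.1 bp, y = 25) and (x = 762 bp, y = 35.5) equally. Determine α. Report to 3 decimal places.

α ≈ 0.846

The Cobb–Douglas utilities coincide, so 812.1^α·25^(1−α) = 762^α·35.5^(1−α).
Rearrange to (812.1/762)^α = (35.5/25)^(1−α) and take logs: α·0.063677 = (1−α)·0.350657.
So α/(1−α) = (0.350657)/(0.063677) = 5.506808, and α = 5.506808/6.506808 ≈ 0.846.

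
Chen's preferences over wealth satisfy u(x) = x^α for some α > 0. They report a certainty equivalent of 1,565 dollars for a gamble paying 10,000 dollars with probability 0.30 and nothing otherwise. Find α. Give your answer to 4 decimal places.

EU(lottery) = 0.30·10000^α + 0.70·0 = 0.30·10000^α.
Indifference: 1565^α = 0.30·10000^α, so (1565/10000)^α = 0.30.
Taking logs: α·ln(1565/10000) = ln(0.30), so α = -1.2039728 / -1.8546993 ≈ 0.6491.

α ≈ 0.6491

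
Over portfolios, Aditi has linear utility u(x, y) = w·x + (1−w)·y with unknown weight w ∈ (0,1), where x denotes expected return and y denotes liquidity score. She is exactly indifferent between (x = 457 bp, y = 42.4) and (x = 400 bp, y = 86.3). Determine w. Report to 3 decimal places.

w = 0.435

Equating utilities: w·457 + (1−w)·42.4 = w·400 + (1−w)·86.3.
w·(457−400) = (1−w)·(86.3−42.4), i.e. w·57 = (1−w)·43.9.
The marginal rate of substitution is 43.9/57, so w = 43.9/(57+43.9) = 0.435.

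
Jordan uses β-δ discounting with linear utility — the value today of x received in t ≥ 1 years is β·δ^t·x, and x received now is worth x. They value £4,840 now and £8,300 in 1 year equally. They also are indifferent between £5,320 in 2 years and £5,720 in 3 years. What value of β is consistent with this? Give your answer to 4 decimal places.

The second indifference involves only future payoffs, so β cancels: β·δ^2·5320 = β·δ^3·5720, giving δ = 5320/5720 = 0.93007.
Now use the now-vs-future pair: 4840 = β·δ·8300 gives β = 4840/(0.93007·8300) ≈ 0.6270.

β ≈ 0.6270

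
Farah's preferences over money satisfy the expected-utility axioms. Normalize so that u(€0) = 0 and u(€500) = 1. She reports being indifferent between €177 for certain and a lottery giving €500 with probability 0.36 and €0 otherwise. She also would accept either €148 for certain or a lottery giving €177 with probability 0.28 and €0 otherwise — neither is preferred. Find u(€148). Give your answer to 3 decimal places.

0.101

The first gamble pins u(€177): it must equal 0.36·1 + 0.64·0 = 0.36.
The second indifference gives u(€148) = 0.28·u(€177) + 0.72·u(€0) = 0.28·0.36 + 0.72·0.00 = 0.1008.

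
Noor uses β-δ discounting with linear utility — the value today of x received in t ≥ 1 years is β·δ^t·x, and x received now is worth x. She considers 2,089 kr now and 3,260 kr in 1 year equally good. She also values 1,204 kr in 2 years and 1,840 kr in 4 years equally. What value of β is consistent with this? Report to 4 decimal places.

β ≈ 0.7922

From the later pair, β·δ^2·1204 = β·δ^4·1840; dividing through, δ^2 = 1204/1840 = 0.65435, so δ = 0.80892.
The first indifference: 2089 = β·δ·3260, so β = 2089/(δ·3260) = 2089/(0.80892·3260) ≈ 0.7922.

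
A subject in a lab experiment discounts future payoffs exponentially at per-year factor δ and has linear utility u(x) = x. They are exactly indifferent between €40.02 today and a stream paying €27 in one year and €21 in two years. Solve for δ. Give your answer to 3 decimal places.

δ ≈ 0.880

Present value of the stream is 27·δ + 21·δ². Indifference gives 27δ + 21δ² = 40.02.
So 21δ² + 27δ − 40.02 = 0.
δ = (−27 + √(27² + 4·21·40.02)) / (2·21) = (−27 + √4090.68) / 42 ≈ 0.880.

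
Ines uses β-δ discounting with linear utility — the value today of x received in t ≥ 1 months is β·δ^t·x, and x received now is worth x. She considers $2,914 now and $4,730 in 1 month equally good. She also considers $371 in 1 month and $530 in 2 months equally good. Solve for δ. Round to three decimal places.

Both payoffs in the second observation are in the future, so β drops out: δ^1·371 = δ^2·530 ⇒ δ = 371/530 = 0.70000.

δ ≈ 0.700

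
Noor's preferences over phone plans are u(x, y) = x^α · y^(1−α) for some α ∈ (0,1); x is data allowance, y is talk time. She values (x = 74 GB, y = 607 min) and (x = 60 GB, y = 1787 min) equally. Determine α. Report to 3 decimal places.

α ≈ 0.837

The Cobb–Douglas utilities coincide, so 74^α·607^(1−α) = 60^α·1787^(1−α).
Taking logs: α·ln 74 + (1−α)·ln 607 = α·ln 60 + (1−α)·ln 1787, i.e. α·0.209721 = (1−α)·1.079765.
With A = 0.209721 and B = 1.079765: α·A = (1−α)·B, so α = B/(A+B) = 1.079765/1.289486 ≈ 0.837.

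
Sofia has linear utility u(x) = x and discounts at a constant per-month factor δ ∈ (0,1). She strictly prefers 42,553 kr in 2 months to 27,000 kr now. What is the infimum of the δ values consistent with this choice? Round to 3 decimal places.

δ > 0.797

The preference means 27000 < δ^2·42553.
Dividing by 42553: δ^2 > 0.63450. Both sides are positive, so the square root keeps the direction.
δ > 0.63450^(1/2) = 0.797.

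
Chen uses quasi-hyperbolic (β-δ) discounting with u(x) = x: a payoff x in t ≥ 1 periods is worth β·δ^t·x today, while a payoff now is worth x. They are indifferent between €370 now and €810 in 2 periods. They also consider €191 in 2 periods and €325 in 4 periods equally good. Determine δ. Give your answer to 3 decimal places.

δ ≈ 0.767

From the later pair, β·δ^2·191 = β·δ^4·325; dividing through, δ^2 = 191/325 = 0.58769, so δ = 0.76661.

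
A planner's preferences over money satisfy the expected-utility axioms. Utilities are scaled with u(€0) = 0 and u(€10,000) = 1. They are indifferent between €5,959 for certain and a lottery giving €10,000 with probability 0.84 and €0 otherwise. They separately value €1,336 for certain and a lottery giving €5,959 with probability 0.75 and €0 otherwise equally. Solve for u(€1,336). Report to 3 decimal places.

0.630

The first gamble pins u(€5,959): it must equal 0.84·1 + 0.16·0 = 0.84.
Then u(€1,336) = 0.75·u(€5,959) + 0.25·u(€0) = 0.75·0.84 + 0.25·0.00 = 0.6300.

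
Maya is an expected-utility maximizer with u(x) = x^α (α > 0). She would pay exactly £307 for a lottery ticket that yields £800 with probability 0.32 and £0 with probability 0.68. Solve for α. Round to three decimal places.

Since u(0) = 0, the lottery's EU is 0.32·800^α.
Equating: 307^α = 0.32·800^α, i.e. 0.3837^α = 0.32.
Take logs: α = ln 0.32 / ln(307/800) ≈ 1.18968.

α ≈ 1.190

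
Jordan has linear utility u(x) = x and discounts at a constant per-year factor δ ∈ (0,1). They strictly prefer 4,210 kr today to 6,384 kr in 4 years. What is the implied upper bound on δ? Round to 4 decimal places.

Under u(x) = x this choice says 4210 > δ^4·6384.
So δ^4 < 4210/6384 = 0.65946; taking the 4th root of both positive sides preserves the inequality.
δ < (4210/6384)^(1/4) ≈ 0.9012.

δ < 0.9012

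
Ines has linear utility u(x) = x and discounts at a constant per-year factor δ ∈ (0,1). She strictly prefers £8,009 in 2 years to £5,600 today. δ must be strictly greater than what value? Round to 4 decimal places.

δ > 0.8362

The preference means 5600 < δ^2·8009.
Hence δ^2 > 5600/8009 = 0.69921, and x ↦ x^(1/2) is increasing on (0,∞).
δ > 0.69921^(1/2) = 0.8362.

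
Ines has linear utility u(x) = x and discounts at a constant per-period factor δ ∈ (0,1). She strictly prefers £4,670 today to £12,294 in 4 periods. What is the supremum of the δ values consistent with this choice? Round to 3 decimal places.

δ < 0.785

Comparing present values: 4670 > δ^4·12294.
So δ^4 < 4670/12294 = 0.37986; taking the 4th root of both positive sides preserves the inequality.
δ < (4670/12294)^(1/4) ≈ 0.785.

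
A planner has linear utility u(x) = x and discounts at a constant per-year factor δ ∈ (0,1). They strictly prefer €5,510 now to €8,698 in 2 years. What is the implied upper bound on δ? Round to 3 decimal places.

Under u(x) = x this choice says 5510 > δ^2·8698.
Dividing by 8698: δ^2 < 0.63348. Both sides are positive, so the square root keeps the direction.
δ < 0.63348^(1/2) = 0.796.

δ < 0.796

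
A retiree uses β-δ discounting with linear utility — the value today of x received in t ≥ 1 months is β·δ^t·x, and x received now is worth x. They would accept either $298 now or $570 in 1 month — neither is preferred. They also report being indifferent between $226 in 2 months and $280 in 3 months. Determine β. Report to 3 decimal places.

β ≈ 0.648

From the later pair, β·δ^2·226 = β·δ^3·280; dividing through, δ = 226/280 = 0.80714.
The first indifference: 298 = β·δ·570, so β = 298/(δ·570) = 298/(0.80714·570) ≈ 0.648.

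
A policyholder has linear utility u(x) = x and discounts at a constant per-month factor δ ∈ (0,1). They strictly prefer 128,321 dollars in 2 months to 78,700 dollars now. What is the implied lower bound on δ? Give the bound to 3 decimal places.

Under u(x) = x this choice says 78700 < δ^2·128321.
Dividing by 128321: δ^2 > 0.61331. Both sides are positive, so the square root keeps the direction.
δ > 0.61331^(1/2) = 0.783.

δ > 0.783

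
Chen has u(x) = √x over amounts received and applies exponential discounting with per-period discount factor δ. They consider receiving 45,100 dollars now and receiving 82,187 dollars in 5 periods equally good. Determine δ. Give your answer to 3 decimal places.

Indifference means u(45100) = δ^5 · u(82187), so δ^5 = u(45100)/u(82187).
With u(x) = √x: δ^5 = √45100/√82187 = √(45100/82187) = 0.74078.
Taking the 5th root: δ = 0.74078^(1/5) ≈ 0.942.

δ ≈ 0.942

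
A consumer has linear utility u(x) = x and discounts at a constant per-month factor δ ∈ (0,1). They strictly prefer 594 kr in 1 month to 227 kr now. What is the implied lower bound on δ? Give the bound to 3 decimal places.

The preference means 227 < δ·594.
So δ > 227/594 = 0.38215.

δ > 0.382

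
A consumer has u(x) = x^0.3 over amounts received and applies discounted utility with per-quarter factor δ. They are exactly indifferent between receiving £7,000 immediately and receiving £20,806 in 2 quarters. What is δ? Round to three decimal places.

δ ≈ 0.849

Indifference means u(7000) = δ^2 · u(20806), so δ^2 = u(7000)/u(20806).
Since u(x) = x^0.3, δ^2 = (7000/20806)^0.3 = 0.33644^0.3 = 0.72123.
Hence δ = (0.72123)^(1/2) = 0.84925.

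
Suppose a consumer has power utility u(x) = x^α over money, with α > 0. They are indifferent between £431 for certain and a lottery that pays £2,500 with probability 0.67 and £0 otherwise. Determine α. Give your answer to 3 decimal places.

α ≈ 0.228

The lottery's expected utility is 0.67·u(2500) + 0.33·u(0) = 0.67·2500^α (since u(0) = 0 for α > 0).
Equating: 431^α = 0.67·2500^α, i.e. 0.1724^α = 0.67.
Taking logs: α·ln(431/2500) = ln(0.67), so α = -0.400478 / -1.757938 ≈ 0.228.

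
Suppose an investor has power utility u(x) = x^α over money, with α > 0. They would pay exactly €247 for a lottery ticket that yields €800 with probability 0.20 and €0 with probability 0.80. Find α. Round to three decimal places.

α ≈ 1.369

EU(lottery) = 0.20·800^α + 0.80·0 = 0.20·800^α.
Setting u(247) equal to that: 247^α = 0.20·800^α ⇒ (247/800)^α = 0.20.
Taking logs: α·ln(247/800) = ln(0.20), so α = -1.609438 / -1.175223 ≈ 1.369.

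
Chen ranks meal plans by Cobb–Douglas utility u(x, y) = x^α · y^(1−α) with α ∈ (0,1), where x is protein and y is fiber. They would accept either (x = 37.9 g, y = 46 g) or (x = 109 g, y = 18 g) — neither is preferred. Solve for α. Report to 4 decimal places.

Indifference: 37.9^α · 46^(1−α) = 109^α · 18^(1−α).
Taking logs: α·ln 37.9 + (1−α)·ln 46 = α·ln 109 + (1−α)·ln 18, i.e. α·-1.0563968 = (1−α)·-0.9382696.
Thus α·(-1.9946664) = -0.9382696, so α = -0.9382696/-1.9946664 ≈ 0.4704.

α ≈ 0.4704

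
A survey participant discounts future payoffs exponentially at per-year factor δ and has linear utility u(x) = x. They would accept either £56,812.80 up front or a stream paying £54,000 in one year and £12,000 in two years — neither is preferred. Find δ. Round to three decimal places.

Present value of the stream is 54000·δ + 12000·δ². Indifference gives 54000δ + 12000δ² = 56812.80.
So 12000δ² + 54000δ − 56812.80 = 0.
The positive root is δ = [−54000 + √(54000² + 4·12000·56812.80)] / (2·12000) = (−54000 + 75120.000)/24000 ≈ 0.880.

δ ≈ 0.880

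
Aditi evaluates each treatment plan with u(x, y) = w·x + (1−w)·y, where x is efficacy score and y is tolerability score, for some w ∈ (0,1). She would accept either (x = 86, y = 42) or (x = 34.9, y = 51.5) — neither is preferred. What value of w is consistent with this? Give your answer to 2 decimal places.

w = 0.16

u(86,42) = u(34.9,51.5) means w·86 + (1−w)·42 = w·34.9 + (1−w)·51.5.
w·(86−34.9) = (1−w)·(51.5−42), i.e. w·51.1 = (1−w)·9.5.
So w/(1−w) = 9.5/51.1 = 0.1859, giving w = 9.5/(51.1+9.5) = 0.16.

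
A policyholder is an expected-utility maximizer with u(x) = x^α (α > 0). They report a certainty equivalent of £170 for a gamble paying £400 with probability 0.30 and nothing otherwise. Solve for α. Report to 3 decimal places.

The lottery's expected utility is 0.30·u(400) + 0.70·u(0) = 0.30·400^α (since u(0) = 0 for α > 0).
Equating: 170^α = 0.30·400^α, i.e. 0.4250^α = 0.30.
Taking logs: α·ln(170/400) = ln(0.30), so α = -1.203973 / -0.855666 ≈ 1.407.

α ≈ 1.407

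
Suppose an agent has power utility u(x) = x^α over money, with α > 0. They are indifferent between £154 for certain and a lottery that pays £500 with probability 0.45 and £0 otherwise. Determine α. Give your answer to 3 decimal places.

α ≈ 0.678

Since u(0) = 0, the lottery's EU is 0.45·500^α.
Indifference: 154^α = 0.45·500^α, so (154/500)^α = 0.45.
Taking logs: α·ln(154/500) = ln(0.45), so α = -0.798508 / -1.177655 ≈ 0.678.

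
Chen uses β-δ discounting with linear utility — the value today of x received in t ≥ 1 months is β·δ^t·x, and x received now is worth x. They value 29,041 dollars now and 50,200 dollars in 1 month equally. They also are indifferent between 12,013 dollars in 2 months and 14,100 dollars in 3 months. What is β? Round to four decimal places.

From the later pair, β·δ^2·12013 = β·δ^3·14100; dividing through, δ = 12013/14100 = 0.85199.
The first indifference: 29041 = β·δ·50200, so β = 29041/(δ·50200) = 29041/(0.85199·50200) ≈ 0.6790.

β ≈ 0.6790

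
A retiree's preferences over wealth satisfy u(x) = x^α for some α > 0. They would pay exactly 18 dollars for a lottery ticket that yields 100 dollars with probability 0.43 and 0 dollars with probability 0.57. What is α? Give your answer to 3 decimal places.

α ≈ 0.492

EU(lottery) = 0.43·100^α + 0.57·0 = 0.43·100^α.
Equating: 18^α = 0.43·100^α, i.e. 0.1800^α = 0.43.
Taking logs: α·ln(18/100) = ln(0.43), so α = -0.843970 / -1.714798 ≈ 0.492.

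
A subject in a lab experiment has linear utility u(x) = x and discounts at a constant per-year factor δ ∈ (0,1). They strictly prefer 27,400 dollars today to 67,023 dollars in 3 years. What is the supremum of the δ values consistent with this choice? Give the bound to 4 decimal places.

The preference means 27400 > δ^3·67023.
Hence δ^3 < 27400/67023 = 0.40881, and x ↦ x^(1/3) is increasing on (0,∞).
δ < 0.40881^(1/3) = 0.7422.

δ < 0.7422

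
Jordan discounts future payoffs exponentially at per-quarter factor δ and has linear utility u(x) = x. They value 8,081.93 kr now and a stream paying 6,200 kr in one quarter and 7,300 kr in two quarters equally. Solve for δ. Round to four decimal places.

δ ≈ 0.7100

The stream is worth 6200δ + 7300δ² today, so 6200δ + 7300δ² = 8081.93.
Rearranged: 7300δ² + 6200δ − 8081.93 = 0.
The positive root is δ = [−6200 + √(6200² + 4·7300·8081.93)] / (2·7300) = (−6200 + 16566.000)/14600 ≈ 0.7100.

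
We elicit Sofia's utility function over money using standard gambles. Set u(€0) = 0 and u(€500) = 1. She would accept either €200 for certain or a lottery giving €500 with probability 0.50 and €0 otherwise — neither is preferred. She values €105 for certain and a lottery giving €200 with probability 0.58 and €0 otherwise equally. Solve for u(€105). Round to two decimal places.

The first gamble pins u(€200): it must equal 0.50·1 + 0.50·0 = 0.50.
The second indifference gives u(€105) = 0.58·u(€200) + 0.42·u(€0) = 0.58·0.50 + 0.42·0.00 = 0.2900.

0.29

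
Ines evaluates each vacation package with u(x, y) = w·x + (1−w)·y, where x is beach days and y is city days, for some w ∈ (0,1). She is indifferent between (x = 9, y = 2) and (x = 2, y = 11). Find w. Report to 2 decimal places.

w = 0.56

Equating utilities: w·9 + (1−w)·2 = w·2 + (1−w)·11.
Rearranging, 7·w − 9·(1−w) = 0.
Hence w = 9/(7+9) = 9/16 = 0.56.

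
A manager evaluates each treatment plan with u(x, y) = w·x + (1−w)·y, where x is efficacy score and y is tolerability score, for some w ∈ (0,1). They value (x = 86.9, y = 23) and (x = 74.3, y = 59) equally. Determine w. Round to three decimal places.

w = 0.741

u(86.9,23) = u(74.3,59) means w·86.9 + (1−w)·23 = w·74.3 + (1−w)·59.
w·(86.9−74.3) = (1−w)·(59−23), i.e. w·12.6 = (1−w)·36.
So w/(1−w) = 36/12.6 = 2.8571, giving w = 36/(12.6+36) = 0.741.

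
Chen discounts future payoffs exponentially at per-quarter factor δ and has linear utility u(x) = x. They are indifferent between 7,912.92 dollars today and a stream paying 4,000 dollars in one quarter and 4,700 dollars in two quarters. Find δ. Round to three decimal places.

Equating present values: 7912.92 = 4000δ + 4700δ².
That is, 4700δ² + 4000δ − 7912.92 = 0, a quadratic in δ.
δ = (−4000 + √(4000² + 4·4700·7912.92)) / (2·4700) = (−4000 + √164762896.00) / 9400 ≈ 0.940.

δ ≈ 0.940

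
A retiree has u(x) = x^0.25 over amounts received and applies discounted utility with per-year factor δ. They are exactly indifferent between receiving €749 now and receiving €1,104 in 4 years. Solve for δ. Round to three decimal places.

δ ≈ 0.976

Indifference means u(749) = δ^4 · u(1104), so δ^4 = u(749)/u(1104).
Since u(x) = x^0.25, δ^4 = (749/1104)^0.25 = 0.67844^0.25 = 0.90757.
Taking the 4th root: δ = 0.90757^(1/4) ≈ 0.976.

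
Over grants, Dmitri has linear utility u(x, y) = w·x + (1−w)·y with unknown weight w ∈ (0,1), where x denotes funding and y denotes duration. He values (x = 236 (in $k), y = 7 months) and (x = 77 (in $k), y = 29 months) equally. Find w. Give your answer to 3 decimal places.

Equating utilities: w·236 + (1−w)·7 = w·77 + (1−w)·29.
Rearranging, 159·w − 22·(1−w) = 0.
The marginal rate of substitution is 22/159, so w = 22/(159+22) = 0.122.

w = 0.122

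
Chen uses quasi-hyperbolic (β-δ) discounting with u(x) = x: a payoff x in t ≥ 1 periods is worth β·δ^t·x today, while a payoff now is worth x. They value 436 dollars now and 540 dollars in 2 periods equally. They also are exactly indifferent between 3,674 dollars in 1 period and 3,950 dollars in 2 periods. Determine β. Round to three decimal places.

β ≈ 0.933

From the later pair, β·δ^1·3674 = β·δ^2·3950; dividing through, δ = 3674/3950 = 0.93013.
Now use the now-vs-future pair: 436 = β·δ^2·540 gives β = 436/(0.86514·540) ≈ 0.933.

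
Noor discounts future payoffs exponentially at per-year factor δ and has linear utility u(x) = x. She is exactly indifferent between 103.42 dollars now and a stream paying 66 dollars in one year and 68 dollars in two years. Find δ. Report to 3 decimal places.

δ ≈ 0.840

The stream is worth 66δ + 68δ² today, so 66δ + 68δ² = 103.42.
So 68δ² + 66δ − 103.42 = 0.
The positive root is δ = [−66 + √(66² + 4·68·103.42)] / (2·68) = (−66 + 180.239)/136 ≈ 0.840.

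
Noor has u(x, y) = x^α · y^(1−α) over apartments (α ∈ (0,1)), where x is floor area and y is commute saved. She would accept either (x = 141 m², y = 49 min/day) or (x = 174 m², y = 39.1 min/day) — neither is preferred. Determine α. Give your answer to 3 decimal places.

Set the two utilities equal: 141^α·49^(1−α) = 174^α·39.1^(1−α).
Rearrange to (141/174)^α = (39.1/49)^(1−α) and take logs: α·-0.210295 = (1−α)·-0.225698.
Thus α·(-0.435993) = -0.225698, so α = -0.225698/-0.435993 ≈ 0.518.

α ≈ 0.518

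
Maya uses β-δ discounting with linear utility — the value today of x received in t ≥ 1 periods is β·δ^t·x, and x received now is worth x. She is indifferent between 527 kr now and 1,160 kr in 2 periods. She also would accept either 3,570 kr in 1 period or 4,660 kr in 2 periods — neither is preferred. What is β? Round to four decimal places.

β ≈ 0.7741

From the later pair, β·δ^1·3570 = β·δ^2·4660; dividing through, δ = 3570/4660 = 0.76609.
Now use the now-vs-future pair: 527 = β·δ^2·1160 gives β = 527/(0.58690·1160) ≈ 0.7741.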